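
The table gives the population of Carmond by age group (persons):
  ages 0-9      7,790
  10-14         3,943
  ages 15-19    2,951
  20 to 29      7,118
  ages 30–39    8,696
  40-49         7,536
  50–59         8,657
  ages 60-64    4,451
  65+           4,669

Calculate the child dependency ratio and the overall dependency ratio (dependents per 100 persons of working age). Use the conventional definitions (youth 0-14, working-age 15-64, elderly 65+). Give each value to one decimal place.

Youth dependency ratio: 29.8
Total dependency ratio: 41.6

0–14: 7,790 + 3,943 = 11,733
15–64: 2,951 + 7,118 + 8,696 + 7,536 + 8,657 + 4,451 = 39,409
65+: 4,669
Youth dependency ratio = 11,733 / 39,409 × 100 = 29.8
Total dependency ratio = (11,733 + 4,669) / 39,409 × 100 = 16,402 / 39,409 × 100 = 41.6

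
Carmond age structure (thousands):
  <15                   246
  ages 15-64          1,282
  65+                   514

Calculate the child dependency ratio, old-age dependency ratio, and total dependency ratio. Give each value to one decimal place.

Youth dependency ratio: 19.2
Old-age dependency ratio: 40.1
Total dependency ratio: 59.3

Youth dependency ratio = 246 / 1,282 × 100 = 19.2
Old-age dependency ratio = 514 / 1,282 × 100 = 40.1
Total dependency ratio = (246 + 514) / 1,282 × 100 = 760 / 1,282 × 100 = 59.3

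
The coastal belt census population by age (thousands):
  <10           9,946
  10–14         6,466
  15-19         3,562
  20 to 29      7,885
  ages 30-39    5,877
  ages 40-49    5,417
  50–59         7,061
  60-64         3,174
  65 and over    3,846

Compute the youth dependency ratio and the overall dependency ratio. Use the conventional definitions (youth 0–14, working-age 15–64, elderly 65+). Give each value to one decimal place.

Youth dependency ratio: 49.8
Total dependency ratio: 61.4

0–14: 9,946 + 6,466 = 16,412
15–64: 3,562 + 7,885 + 5,877 + 5,417 + 7,061 + 3,174 = 32,976
65+: 3,846
Youth dependency ratio = 16,412 / 32,976 × 100 = 49.8
Total dependency ratio = (16,412 + 3,846) / 32,976 × 100 = 20,258 / 32,976 × 100 = 61.4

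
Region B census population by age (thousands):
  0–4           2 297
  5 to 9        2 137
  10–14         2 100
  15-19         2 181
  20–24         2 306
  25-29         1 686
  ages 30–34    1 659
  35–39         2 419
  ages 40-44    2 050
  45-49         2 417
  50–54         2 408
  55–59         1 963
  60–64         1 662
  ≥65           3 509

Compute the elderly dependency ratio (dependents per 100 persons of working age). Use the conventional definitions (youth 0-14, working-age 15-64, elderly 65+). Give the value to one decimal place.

0–14: 2 297 + 2 137 + 2 100 = 6 534
15–64: 2 181 + 2 306 + 1 686 + 1 659 + 2 419 + 2 050 + 2 417 + 2 408 + 1 963 + 1 662 = 20 751
65+: 3 509
Old-age dependency ratio = 3 509 / 20 751 × 100 = 16.9

Old-age dependency ratio: 16.9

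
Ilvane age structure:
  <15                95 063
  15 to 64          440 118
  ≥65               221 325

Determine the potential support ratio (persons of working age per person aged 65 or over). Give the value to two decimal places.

Potential support ratio: 1.99

Potential support ratio = 440 118 / 221 325 = 1.99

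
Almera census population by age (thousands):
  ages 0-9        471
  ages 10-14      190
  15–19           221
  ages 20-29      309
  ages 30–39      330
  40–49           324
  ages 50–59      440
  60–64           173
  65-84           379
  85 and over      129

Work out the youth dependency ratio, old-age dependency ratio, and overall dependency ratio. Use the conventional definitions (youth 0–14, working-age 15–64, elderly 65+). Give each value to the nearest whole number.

0–14: 471 + 190 = 661
15–64: 221 + 309 + 330 + 324 + 440 + 173 = 1 797
65+: 379 + 129 = 508
Youth dependency ratio = 661 / 1 797 × 100 = 37
Old-age dependency ratio = 508 / 1 797 × 100 = 28
Total dependency ratio = (661 + 508) / 1 797 × 100 = 1 169 / 1 797 × 100 = 65

Youth dependency ratio: 37
Old-age dependency ratio: 28
Total dependency ratio: 65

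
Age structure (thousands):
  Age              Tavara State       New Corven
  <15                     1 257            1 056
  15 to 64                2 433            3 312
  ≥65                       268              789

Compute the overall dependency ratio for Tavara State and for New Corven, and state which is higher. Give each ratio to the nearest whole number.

Tavara State: 63
New Corven: 56
Higher: Tavara State

Tavara State: (1 257 + 268) / 2 433 × 100 = 1 525 / 2 433 × 100 = 63
New Corven: (1 056 + 789) / 3 312 × 100 = 1 845 / 3 312 × 100 = 56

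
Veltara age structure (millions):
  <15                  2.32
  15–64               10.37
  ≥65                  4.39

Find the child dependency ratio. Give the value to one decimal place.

Youth dependency ratio: 22.4

Youth dependency ratio = 2.32 / 10.37 × 100 = 22.4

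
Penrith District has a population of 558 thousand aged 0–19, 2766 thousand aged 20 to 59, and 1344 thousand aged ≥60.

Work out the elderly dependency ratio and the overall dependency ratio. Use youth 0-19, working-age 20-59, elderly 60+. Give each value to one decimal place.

Old-age dependency ratio = 1344 / 2766 × 100 = 48.6
Total dependency ratio = (558 + 1344) / 2766 × 100 = 1902 / 2766 × 100 = 68.8

Old-age dependency ratio: 48.6
Total dependency ratio: 68.8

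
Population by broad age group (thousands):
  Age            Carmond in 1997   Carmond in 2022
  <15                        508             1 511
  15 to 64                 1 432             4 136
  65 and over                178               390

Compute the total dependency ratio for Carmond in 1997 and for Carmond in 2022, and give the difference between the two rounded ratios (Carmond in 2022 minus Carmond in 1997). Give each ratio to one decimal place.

Carmond in 1997: (508 + 178) / 1 432 × 100 = 686 / 1 432 × 100 = 47.9
Carmond in 2022: (1 511 + 390) / 4 136 × 100 = 1 901 / 4 136 × 100 = 46.0

Carmond in 1997: 47.9
Carmond in 2022: 46.0
Difference: -1.9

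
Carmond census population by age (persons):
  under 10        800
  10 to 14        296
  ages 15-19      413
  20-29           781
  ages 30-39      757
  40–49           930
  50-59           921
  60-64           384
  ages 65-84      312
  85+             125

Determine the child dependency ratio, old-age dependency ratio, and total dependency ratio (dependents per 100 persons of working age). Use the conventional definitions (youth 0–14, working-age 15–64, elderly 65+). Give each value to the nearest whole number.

Youth dependency ratio: 26
Old-age dependency ratio: 10
Total dependency ratio: 37

0–14: 800 + 296 = 1 096
15–64: 413 + 781 + 757 + 930 + 921 + 384 = 4 186
65+: 312 + 125 = 437
Youth dependency ratio = 1 096 / 4 186 × 100 = 26
Old-age dependency ratio = 437 / 4 186 × 100 = 10
Total dependency ratio = (1 096 + 437) / 4 186 × 100 = 1 533 / 4 186 × 100 = 37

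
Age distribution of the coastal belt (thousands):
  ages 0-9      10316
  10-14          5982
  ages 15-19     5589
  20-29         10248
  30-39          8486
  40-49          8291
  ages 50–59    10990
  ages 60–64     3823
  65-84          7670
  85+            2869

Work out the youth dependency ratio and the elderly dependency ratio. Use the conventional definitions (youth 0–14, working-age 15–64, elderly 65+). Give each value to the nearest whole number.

Youth dependency ratio: 34
Old-age dependency ratio: 22

0–14: 10316 + 5982 = 16298
15–64: 5589 + 10248 + 8486 + 8291 + 10990 + 3823 = 47427
65+: 7670 + 2869 = 10539
Youth dependency ratio = 16298 / 47427 × 100 = 34
Old-age dependency ratio = 10539 / 47427 × 100 = 22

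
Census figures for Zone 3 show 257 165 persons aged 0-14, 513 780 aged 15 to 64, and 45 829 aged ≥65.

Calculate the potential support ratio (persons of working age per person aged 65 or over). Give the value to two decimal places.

Potential support ratio: 11.21

Potential support ratio = 513 780 / 45 829 = 11.21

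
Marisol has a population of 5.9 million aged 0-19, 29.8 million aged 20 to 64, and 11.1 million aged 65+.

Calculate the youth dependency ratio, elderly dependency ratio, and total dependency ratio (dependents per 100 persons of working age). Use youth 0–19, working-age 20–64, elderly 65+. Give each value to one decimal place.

Youth dependency ratio: 19.8
Old-age dependency ratio: 37.2
Total dependency ratio: 57.0

Youth dependency ratio = 5.9 / 29.8 × 100 = 19.8
Old-age dependency ratio = 11.1 / 29.8 × 100 = 37.2
Total dependency ratio = (5.9 + 11.1) / 29.8 × 100 = 17.0 / 29.8 × 100 = 57.0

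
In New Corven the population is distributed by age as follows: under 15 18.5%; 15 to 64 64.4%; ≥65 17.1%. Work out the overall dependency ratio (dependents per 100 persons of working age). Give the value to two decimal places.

Total dependency ratio: 55.28

Total dependency ratio = (18.5 + 17.1) / 64.4 × 100 = 35.6 / 64.4 × 100 = 55.28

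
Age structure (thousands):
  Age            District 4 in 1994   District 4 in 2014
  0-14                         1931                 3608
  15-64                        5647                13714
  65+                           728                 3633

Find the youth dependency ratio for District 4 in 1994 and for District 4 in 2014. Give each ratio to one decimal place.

District 4 in 1994: 1931 / 5647 × 100 = 34.2
District 4 in 2014: 3608 / 13714 × 100 = 26.3

District 4 in 1994: 34.2
District 4 in 2014: 26.3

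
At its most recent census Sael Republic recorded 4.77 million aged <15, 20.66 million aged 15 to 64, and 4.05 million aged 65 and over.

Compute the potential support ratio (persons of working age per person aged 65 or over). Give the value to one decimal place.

Potential support ratio = 20.66 / 4.05 = 5.1

Potential support ratio: 5.1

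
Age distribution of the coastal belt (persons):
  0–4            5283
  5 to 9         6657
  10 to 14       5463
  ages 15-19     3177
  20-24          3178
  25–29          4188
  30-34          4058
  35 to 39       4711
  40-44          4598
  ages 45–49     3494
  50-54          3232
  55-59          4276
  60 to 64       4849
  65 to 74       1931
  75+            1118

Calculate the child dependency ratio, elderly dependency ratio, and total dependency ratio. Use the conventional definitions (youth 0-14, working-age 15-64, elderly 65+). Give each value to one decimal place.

Youth dependency ratio: 43.8
Old-age dependency ratio: 7.7
Total dependency ratio: 51.4

0–14: 5283 + 6657 + 5463 = 17403
15–64: 3177 + 3178 + 4188 + 4058 + 4711 + 4598 + 3494 + 3232 + 4276 + 4849 = 39761
65+: 1931 + 1118 = 3049
Youth dependency ratio = 17403 / 39761 × 100 = 43.8
Old-age dependency ratio = 3049 / 39761 × 100 = 7.7
Total dependency ratio = (17403 + 3049) / 39761 × 100 = 20452 / 39761 × 100 = 51.4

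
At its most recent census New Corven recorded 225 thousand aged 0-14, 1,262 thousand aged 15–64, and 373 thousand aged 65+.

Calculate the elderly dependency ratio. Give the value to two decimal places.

Old-age dependency ratio: 29.56

Old-age dependency ratio = 373 / 1,262 × 100 = 29.56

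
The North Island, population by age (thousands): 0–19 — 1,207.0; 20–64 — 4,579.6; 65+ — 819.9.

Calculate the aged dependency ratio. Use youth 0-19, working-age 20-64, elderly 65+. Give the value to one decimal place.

Old-age dependency ratio: 17.9

Old-age dependency ratio = 819.9 / 4,579.6 × 100 = 17.9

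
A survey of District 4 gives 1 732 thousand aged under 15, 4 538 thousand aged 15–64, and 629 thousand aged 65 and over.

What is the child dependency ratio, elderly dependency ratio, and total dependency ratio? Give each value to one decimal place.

Youth dependency ratio = 1 732 / 4 538 × 100 = 38.2
Old-age dependency ratio = 629 / 4 538 × 100 = 13.9
Total dependency ratio = (1 732 + 629) / 4 538 × 100 = 2 361 / 4 538 × 100 = 52.0

Youth dependency ratio: 38.2
Old-age dependency ratio: 13.9
Total dependency ratio: 52.0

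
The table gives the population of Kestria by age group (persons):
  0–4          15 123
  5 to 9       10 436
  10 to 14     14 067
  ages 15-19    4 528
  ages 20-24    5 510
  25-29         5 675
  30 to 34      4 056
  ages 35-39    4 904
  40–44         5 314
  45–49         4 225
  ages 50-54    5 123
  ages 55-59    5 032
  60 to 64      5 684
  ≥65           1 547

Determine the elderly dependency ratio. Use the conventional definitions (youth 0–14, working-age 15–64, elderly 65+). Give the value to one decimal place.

0–14: 15 123 + 10 436 + 14 067 = 39 626
15–64: 4 528 + 5 510 + 5 675 + 4 056 + 4 904 + 5 314 + 4 225 + 5 123 + 5 032 + 5 684 = 50 051
65+: 1 547
Old-age dependency ratio = 1 547 / 50 051 × 100 = 3.1

Old-age dependency ratio: 3.1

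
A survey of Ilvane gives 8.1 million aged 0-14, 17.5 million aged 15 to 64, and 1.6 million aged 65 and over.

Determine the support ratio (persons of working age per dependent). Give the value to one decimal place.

Support ratio = 17.5 / (8.1 + 1.6) = 17.5 / 9.7 = 1.8

Support ratio: 1.8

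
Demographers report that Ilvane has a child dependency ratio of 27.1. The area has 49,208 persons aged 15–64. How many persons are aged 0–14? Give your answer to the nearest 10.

Youth dependency ratio = youth / working-age × 100
27.1 = Y / 49,208 × 100
⇒ 13,340

Aged 0–14: 13,340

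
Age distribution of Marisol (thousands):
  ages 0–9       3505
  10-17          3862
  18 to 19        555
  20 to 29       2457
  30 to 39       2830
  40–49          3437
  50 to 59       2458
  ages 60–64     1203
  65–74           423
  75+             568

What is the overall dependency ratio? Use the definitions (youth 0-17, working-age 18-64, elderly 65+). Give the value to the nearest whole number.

0–17: 3505 + 3862 = 7367
18–64: 555 + 2457 + 2830 + 3437 + 2458 + 1203 = 12940
65+: 423 + 568 = 991
Total dependency ratio = (7367 + 991) / 12940 × 100 = 8358 / 12940 × 100 = 65

Total dependency ratio: 65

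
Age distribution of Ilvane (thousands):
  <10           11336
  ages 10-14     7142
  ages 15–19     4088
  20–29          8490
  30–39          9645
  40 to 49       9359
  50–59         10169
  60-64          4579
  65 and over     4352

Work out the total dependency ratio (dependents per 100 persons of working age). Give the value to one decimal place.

Total dependency ratio: 49.3

0–14: 11336 + 7142 = 18478
15–64: 4088 + 8490 + 9645 + 9359 + 10169 + 4579 = 46330
65+: 4352
Total dependency ratio = (18478 + 4352) / 46330 × 100 = 22830 / 46330 × 100 = 49.3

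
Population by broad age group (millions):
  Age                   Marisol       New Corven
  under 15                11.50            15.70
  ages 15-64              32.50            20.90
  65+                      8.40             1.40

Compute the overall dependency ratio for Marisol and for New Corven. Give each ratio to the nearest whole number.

Marisol: (11.50 + 8.40) / 32.50 × 100 = 19.90 / 32.50 × 100 = 61
New Corven: (15.70 + 1.40) / 20.90 × 100 = 17.10 / 20.90 × 100 = 82

Marisol: 61
New Corven: 82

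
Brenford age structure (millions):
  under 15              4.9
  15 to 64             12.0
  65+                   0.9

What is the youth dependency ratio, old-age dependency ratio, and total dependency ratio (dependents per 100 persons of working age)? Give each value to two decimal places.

Youth dependency ratio: 40.83
Old-age dependency ratio: 7.50
Total dependency ratio: 48.33

Youth dependency ratio = 4.9 / 12.0 × 100 = 40.83
Old-age dependency ratio = 0.9 / 12.0 × 100 = 7.50
Total dependency ratio = (4.9 + 0.9) / 12.0 × 100 = 5.8 / 12.0 × 100 = 48.33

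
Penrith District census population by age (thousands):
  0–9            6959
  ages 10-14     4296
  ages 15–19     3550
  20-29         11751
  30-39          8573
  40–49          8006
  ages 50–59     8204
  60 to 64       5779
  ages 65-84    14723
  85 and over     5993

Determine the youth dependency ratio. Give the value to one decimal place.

0–14: 6959 + 4296 = 11255
15–64: 3550 + 11751 + 8573 + 8006 + 8204 + 5779 = 45863
65+: 14723 + 5993 = 20716
Youth dependency ratio = 11255 / 45863 × 100 = 24.5

Youth dependency ratio: 24.5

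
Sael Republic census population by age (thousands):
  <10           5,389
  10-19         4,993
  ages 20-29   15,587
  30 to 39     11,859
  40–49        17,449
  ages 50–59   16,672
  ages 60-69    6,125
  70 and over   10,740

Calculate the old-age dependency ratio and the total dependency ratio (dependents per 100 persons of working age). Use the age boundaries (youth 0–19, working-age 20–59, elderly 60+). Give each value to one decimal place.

Old-age dependency ratio: 27.4
Total dependency ratio: 44.3

0–19: 5,389 + 4,993 = 10,382
20–59: 15,587 + 11,859 + 17,449 + 16,672 = 61,567
60+: 6,125 + 10,740 = 16,865
Old-age dependency ratio = 16,865 / 61,567 × 100 = 27.4
Total dependency ratio = (10,382 + 16,865) / 61,567 × 100 = 27,247 / 61,567 × 100 = 44.3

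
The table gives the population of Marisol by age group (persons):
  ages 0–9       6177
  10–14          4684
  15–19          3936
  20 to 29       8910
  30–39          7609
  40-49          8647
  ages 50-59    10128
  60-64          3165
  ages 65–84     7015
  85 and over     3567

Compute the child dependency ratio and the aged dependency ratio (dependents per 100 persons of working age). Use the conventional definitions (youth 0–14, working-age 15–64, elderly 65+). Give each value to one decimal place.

Youth dependency ratio: 25.6
Old-age dependency ratio: 25.0

0–14: 6177 + 4684 = 10861
15–64: 3936 + 8910 + 7609 + 8647 + 10128 + 3165 = 42395
65+: 7015 + 3567 = 10582
Youth dependency ratio = 10861 / 42395 × 100 = 25.6
Old-age dependency ratio = 10582 / 42395 × 100 = 25.0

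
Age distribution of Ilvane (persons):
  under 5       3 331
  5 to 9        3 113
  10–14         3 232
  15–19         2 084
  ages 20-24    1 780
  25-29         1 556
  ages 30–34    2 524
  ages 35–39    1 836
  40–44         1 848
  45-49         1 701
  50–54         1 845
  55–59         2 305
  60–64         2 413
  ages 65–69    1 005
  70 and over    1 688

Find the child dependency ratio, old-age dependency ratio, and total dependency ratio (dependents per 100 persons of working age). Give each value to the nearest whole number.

0–14: 3 331 + 3 113 + 3 232 = 9 676
15–64: 2 084 + 1 780 + 1 556 + 2 524 + 1 836 + 1 848 + 1 701 + 1 845 + 2 305 + 2 413 = 19 892
65+: 1 005 + 1 688 = 2 693
Youth dependency ratio = 9 676 / 19 892 × 100 = 49
Old-age dependency ratio = 2 693 / 19 892 × 100 = 14
Total dependency ratio = (9 676 + 2 693) / 19 892 × 100 = 12 369 / 19 892 × 100 = 62

Youth dependency ratio: 49
Old-age dependency ratio: 14
Total dependency ratio: 62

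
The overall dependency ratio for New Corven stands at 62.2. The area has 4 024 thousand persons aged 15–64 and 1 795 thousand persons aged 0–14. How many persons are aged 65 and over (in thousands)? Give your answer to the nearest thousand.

Aged 65 and over: 708

Total dependency ratio = (youth + elderly) / working-age × 100
62.2 = (1 795 + E) / 4 024 × 100
⇒ 708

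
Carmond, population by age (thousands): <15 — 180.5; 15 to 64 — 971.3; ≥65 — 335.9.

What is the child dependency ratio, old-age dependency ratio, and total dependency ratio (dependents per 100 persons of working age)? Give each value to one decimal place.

Youth dependency ratio: 18.6
Old-age dependency ratio: 34.6
Total dependency ratio: 53.2

Youth dependency ratio = 180.5 / 971.3 × 100 = 18.6
Old-age dependency ratio = 335.9 / 971.3 × 100 = 34.6
Total dependency ratio = (180.5 + 335.9) / 971.3 × 100 = 516.4 / 971.3 × 100 = 53.2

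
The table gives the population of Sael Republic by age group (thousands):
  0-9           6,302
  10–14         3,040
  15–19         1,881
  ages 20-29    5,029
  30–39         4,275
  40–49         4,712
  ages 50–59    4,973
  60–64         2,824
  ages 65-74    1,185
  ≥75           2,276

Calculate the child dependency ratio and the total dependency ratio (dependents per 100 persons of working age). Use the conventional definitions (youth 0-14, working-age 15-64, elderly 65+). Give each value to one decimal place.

0–14: 6,302 + 3,040 = 9,342
15–64: 1,881 + 5,029 + 4,275 + 4,712 + 4,973 + 2,824 = 23,694
65+: 1,185 + 2,276 = 3,461
Youth dependency ratio = 9,342 / 23,694 × 100 = 39.4
Total dependency ratio = (9,342 + 3,461) / 23,694 × 100 = 12,803 / 23,694 × 100 = 54.0

Youth dependency ratio: 39.4
Total dependency ratio: 54.0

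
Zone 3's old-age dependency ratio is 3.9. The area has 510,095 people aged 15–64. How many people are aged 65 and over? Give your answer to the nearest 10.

Aged 65 and over: 19,890

Old-age dependency ratio = elderly / working-age × 100
3.9 = E / 510,095 × 100
⇒ 19,890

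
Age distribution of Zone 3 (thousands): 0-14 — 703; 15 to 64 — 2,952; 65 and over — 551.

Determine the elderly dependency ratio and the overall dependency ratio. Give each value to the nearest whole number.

Old-age dependency ratio: 19
Total dependency ratio: 42

Old-age dependency ratio = 551 / 2,952 × 100 = 19
Total dependency ratio = (703 + 551) / 2,952 × 100 = 1,254 / 2,952 × 100 = 42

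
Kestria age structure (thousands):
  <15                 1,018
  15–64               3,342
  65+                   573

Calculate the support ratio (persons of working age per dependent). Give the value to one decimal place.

Support ratio = 3,342 / (1,018 + 573) = 3,342 / 1,591 = 2.1

Support ratio: 2.1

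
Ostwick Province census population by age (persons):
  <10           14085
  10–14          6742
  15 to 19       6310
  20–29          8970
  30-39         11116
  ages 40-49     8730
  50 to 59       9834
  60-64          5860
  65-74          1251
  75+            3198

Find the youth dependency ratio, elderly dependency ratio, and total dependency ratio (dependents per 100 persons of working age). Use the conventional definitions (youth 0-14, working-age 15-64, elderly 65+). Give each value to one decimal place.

0–14: 14085 + 6742 = 20827
15–64: 6310 + 8970 + 11116 + 8730 + 9834 + 5860 = 50820
65+: 1251 + 3198 = 4449
Youth dependency ratio = 20827 / 50820 × 100 = 41.0
Old-age dependency ratio = 4449 / 50820 × 100 = 8.8
Total dependency ratio = (20827 + 4449) / 50820 × 100 = 25276 / 50820 × 100 = 49.7

Youth dependency ratio: 41.0
Old-age dependency ratio: 8.8
Total dependency ratio: 49.7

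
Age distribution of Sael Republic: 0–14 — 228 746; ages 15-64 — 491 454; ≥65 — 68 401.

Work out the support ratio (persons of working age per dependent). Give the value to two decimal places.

Support ratio = 491 454 / (228 746 + 68 401) = 491 454 / 297 147 = 1.65

Support ratio: 1.65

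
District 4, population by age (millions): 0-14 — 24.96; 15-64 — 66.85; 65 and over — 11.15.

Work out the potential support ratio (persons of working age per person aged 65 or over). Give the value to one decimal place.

Potential support ratio = 66.85 / 11.15 = 6.0

Potential support ratio: 6.0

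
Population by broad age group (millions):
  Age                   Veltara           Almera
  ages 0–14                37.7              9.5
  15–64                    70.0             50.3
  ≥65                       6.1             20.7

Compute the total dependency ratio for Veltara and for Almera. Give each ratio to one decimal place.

Veltara: 62.6
Almera: 60.0

Veltara: (37.7 + 6.1) / 70.0 × 100 = 43.8 / 70.0 × 100 = 62.6
Almera: (9.5 + 20.7) / 50.3 × 100 = 30.2 / 50.3 × 100 = 60.0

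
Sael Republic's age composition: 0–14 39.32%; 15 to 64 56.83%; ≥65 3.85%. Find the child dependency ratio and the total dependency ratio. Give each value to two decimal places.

Youth dependency ratio = 39.32 / 56.83 × 100 = 69.19
Total dependency ratio = (39.32 + 3.85) / 56.83 × 100 = 43.17 / 56.83 × 100 = 75.96

Youth dependency ratio: 69.19
Total dependency ratio: 75.96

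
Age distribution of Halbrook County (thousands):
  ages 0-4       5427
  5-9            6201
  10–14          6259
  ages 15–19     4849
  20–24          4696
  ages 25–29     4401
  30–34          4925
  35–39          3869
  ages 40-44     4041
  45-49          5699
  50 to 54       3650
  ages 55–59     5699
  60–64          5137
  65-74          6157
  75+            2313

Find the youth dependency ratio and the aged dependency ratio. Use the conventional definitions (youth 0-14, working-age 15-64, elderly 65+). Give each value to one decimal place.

0–14: 5427 + 6201 + 6259 = 17887
15–64: 4849 + 4696 + 4401 + 4925 + 3869 + 4041 + 5699 + 3650 + 5699 + 5137 = 46966
65+: 6157 + 2313 = 8470
Youth dependency ratio = 17887 / 46966 × 100 = 38.1
Old-age dependency ratio = 8470 / 46966 × 100 = 18.0

Youth dependency ratio: 38.1
Old-age dependency ratio: 18.0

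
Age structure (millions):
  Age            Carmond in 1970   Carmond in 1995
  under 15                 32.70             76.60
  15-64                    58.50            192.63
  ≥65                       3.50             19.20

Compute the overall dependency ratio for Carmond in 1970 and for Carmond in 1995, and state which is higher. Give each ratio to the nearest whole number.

Carmond in 1970: (32.70 + 3.50) / 58.50 × 100 = 36.20 / 58.50 × 100 = 62
Carmond in 1995: (76.60 + 19.20) / 192.63 × 100 = 95.80 / 192.63 × 100 = 50

Carmond in 1970: 62
Carmond in 1995: 50
Higher: Carmond in 1970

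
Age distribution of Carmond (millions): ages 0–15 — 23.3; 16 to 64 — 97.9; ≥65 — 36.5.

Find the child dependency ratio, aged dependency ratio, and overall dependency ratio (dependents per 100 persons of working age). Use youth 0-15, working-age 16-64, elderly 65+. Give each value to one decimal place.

Youth dependency ratio: 23.8
Old-age dependency ratio: 37.3
Total dependency ratio: 61.1

Youth dependency ratio = 23.3 / 97.9 × 100 = 23.8
Old-age dependency ratio = 36.5 / 97.9 × 100 = 37.3
Total dependency ratio = (23.3 + 36.5) / 97.9 × 100 = 59.8 / 97.9 × 100 = 61.1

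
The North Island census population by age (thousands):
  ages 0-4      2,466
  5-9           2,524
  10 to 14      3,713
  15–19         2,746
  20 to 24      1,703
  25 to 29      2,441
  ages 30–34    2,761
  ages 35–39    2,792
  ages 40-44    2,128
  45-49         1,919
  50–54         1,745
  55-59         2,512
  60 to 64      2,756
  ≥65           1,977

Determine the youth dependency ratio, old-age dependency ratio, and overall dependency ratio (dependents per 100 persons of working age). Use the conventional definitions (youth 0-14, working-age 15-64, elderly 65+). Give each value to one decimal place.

0–14: 2,466 + 2,524 + 3,713 = 8,703
15–64: 2,746 + 1,703 + 2,441 + 2,761 + 2,792 + 2,128 + 1,919 + 1,745 + 2,512 + 2,756 = 23,503
65+: 1,977
Youth dependency ratio = 8,703 / 23,503 × 100 = 37.0
Old-age dependency ratio = 1,977 / 23,503 × 100 = 8.4
Total dependency ratio = (8,703 + 1,977) / 23,503 × 100 = 10,680 / 23,503 × 100 = 45.4

Youth dependency ratio: 37.0
Old-age dependency ratio: 8.4
Total dependency ratio: 45.4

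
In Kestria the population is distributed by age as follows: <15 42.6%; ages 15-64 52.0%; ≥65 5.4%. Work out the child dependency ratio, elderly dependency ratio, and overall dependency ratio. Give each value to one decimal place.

Youth dependency ratio = 42.6 / 52.0 × 100 = 81.9
Old-age dependency ratio = 5.4 / 52.0 × 100 = 10.4
Total dependency ratio = (42.6 + 5.4) / 52.0 × 100 = 48.0 / 52.0 × 100 = 92.3

Youth dependency ratio: 81.9
Old-age dependency ratio: 10.4
Total dependency ratio: 92.3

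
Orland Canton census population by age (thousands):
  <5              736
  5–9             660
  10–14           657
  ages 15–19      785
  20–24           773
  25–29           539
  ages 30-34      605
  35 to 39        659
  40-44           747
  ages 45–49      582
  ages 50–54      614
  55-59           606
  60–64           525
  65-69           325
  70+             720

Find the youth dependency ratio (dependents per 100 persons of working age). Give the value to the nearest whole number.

Youth dependency ratio: 32

0–14: 736 + 660 + 657 = 2 053
15–64: 785 + 773 + 539 + 605 + 659 + 747 + 582 + 614 + 606 + 525 = 6 435
65+: 325 + 720 = 1 045
Youth dependency ratio = 2 053 / 6 435 × 100 = 32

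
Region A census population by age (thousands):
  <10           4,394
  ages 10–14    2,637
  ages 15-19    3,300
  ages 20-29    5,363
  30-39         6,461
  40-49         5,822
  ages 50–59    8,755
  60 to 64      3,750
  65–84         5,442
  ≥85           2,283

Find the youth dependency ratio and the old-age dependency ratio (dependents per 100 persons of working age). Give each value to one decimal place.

Youth dependency ratio: 21.0
Old-age dependency ratio: 23.1

0–14: 4,394 + 2,637 = 7,031
15–64: 3,300 + 5,363 + 6,461 + 5,822 + 8,755 + 3,750 = 33,451
65+: 5,442 + 2,283 = 7,725
Youth dependency ratio = 7,031 / 33,451 × 100 = 21.0
Old-age dependency ratio = 7,725 / 33,451 × 100 = 23.1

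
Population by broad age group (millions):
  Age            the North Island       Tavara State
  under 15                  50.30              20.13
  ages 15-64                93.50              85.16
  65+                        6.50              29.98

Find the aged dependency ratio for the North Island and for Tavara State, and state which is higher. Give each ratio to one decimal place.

the North Island: 6.50 / 93.50 × 100 = 7.0
Tavara State: 29.98 / 85.16 × 100 = 35.2

the North Island: 7.0
Tavara State: 35.2
Higher: Tavara State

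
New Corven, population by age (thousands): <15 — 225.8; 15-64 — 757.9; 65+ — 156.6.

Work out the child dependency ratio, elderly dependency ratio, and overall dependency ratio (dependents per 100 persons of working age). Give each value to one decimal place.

Youth dependency ratio = 225.8 / 757.9 × 100 = 29.8
Old-age dependency ratio = 156.6 / 757.9 × 100 = 20.7
Total dependency ratio = (225.8 + 156.6) / 757.9 × 100 = 382.4 / 757.9 × 100 = 50.5

Youth dependency ratio: 29.8
Old-age dependency ratio: 20.7
Total dependency ratio: 50.5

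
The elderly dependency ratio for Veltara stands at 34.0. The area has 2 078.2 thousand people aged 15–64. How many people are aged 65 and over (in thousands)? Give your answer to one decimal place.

Aged 65 and over: 706.6

Old-age dependency ratio = elderly / working-age × 100
34.0 = E / 2 078.2 × 100
⇒ 706.6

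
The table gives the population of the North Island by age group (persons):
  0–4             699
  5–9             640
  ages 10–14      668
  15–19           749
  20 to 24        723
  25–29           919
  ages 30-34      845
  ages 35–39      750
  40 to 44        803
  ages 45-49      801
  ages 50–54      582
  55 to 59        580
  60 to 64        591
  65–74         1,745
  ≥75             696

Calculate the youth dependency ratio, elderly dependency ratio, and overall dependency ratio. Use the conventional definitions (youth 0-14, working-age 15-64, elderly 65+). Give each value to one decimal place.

Youth dependency ratio: 27.3
Old-age dependency ratio: 33.2
Total dependency ratio: 60.6

0–14: 699 + 640 + 668 = 2,007
15–64: 749 + 723 + 919 + 845 + 750 + 803 + 801 + 582 + 580 + 591 = 7,343
65+: 1,745 + 696 = 2,441
Youth dependency ratio = 2,007 / 7,343 × 100 = 27.3
Old-age dependency ratio = 2,441 / 7,343 × 100 = 33.2
Total dependency ratio = (2,007 + 2,441) / 7,343 × 100 = 4,448 / 7,343 × 100 = 60.6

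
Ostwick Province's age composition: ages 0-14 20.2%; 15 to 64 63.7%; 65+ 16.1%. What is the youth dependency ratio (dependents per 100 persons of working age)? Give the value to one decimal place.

Youth dependency ratio = 20.2 / 63.7 × 100 = 31.7

Youth dependency ratio: 31.7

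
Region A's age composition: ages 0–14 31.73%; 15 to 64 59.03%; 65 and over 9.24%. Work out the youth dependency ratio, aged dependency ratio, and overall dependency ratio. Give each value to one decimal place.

Youth dependency ratio = 31.73 / 59.03 × 100 = 53.8
Old-age dependency ratio = 9.24 / 59.03 × 100 = 15.7
Total dependency ratio = (31.73 + 9.24) / 59.03 × 100 = 40.97 / 59.03 × 100 = 69.4

Youth dependency ratio: 53.8
Old-age dependency ratio: 15.7
Total dependency ratio: 69.4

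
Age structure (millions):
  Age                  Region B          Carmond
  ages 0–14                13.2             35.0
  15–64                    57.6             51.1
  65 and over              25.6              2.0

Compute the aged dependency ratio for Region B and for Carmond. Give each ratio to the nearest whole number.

Region B: 25.6 / 57.6 × 100 = 44
Carmond: 2.0 / 51.1 × 100 = 4

Region B: 44
Carmond: 4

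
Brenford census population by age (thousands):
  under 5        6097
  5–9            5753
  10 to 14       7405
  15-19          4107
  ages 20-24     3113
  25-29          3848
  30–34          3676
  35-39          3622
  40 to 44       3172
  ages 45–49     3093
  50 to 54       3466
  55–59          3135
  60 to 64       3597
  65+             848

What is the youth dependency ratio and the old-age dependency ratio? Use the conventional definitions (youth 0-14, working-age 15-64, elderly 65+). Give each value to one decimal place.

Youth dependency ratio: 55.3
Old-age dependency ratio: 2.4

0–14: 6097 + 5753 + 7405 = 19255
15–64: 4107 + 3113 + 3848 + 3676 + 3622 + 3172 + 3093 + 3466 + 3135 + 3597 = 34829
65+: 848
Youth dependency ratio = 19255 / 34829 × 100 = 55.3
Old-age dependency ratio = 848 / 34829 × 100 = 2.4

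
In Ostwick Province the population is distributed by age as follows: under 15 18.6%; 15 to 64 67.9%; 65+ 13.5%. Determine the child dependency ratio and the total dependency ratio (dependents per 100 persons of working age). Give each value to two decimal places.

Youth dependency ratio = 18.6 / 67.9 × 100 = 27.39
Total dependency ratio = (18.6 + 13.5) / 67.9 × 100 = 32.1 / 67.9 × 100 = 47.28

Youth dependency ratio: 27.39
Total dependency ratio: 47.28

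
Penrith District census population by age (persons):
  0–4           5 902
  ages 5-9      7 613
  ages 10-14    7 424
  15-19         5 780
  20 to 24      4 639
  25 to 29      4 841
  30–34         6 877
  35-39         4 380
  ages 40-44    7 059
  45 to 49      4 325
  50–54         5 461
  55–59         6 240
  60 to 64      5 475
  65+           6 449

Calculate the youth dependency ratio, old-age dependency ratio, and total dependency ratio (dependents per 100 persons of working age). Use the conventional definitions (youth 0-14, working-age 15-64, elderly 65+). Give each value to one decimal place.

0–14: 5 902 + 7 613 + 7 424 = 20 939
15–64: 5 780 + 4 639 + 4 841 + 6 877 + 4 380 + 7 059 + 4 325 + 5 461 + 6 240 + 5 475 = 55 077
65+: 6 449
Youth dependency ratio = 20 939 / 55 077 × 100 = 38.0
Old-age dependency ratio = 6 449 / 55 077 × 100 = 11.7
Total dependency ratio = (20 939 + 6 449) / 55 077 × 100 = 27 388 / 55 077 × 100 = 49.7

Youth dependency ratio: 38.0
Old-age dependency ratio: 11.7
Total dependency ratio: 49.7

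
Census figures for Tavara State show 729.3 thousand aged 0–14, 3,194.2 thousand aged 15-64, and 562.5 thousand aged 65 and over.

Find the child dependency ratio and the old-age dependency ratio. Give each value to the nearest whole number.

Youth dependency ratio = 729.3 / 3,194.2 × 100 = 23
Old-age dependency ratio = 562.5 / 3,194.2 × 100 = 18

Youth dependency ratio: 23
Old-age dependency ratio: 18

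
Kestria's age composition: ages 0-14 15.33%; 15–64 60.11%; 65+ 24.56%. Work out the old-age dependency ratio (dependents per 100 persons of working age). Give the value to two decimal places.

Old-age dependency ratio: 40.86

Old-age dependency ratio = 24.56 / 60.11 × 100 = 40.86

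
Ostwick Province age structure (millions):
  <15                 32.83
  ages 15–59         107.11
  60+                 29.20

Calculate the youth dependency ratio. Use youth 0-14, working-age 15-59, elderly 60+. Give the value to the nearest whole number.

Youth dependency ratio: 31

Youth dependency ratio = 32.83 / 107.11 × 100 = 31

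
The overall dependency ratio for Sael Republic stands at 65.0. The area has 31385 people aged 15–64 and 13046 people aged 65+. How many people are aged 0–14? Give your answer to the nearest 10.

Aged 0–14: 7350

Total dependency ratio = (youth + elderly) / working-age × 100
65.0 = (Y + 13046) / 31385 × 100
⇒ 7350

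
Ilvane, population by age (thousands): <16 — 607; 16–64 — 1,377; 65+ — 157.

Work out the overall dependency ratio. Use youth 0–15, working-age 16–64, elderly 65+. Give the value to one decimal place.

Total dependency ratio = (607 + 157) / 1,377 × 100 = 764 / 1,377 × 100 = 55.5

Total dependency ratio: 55.5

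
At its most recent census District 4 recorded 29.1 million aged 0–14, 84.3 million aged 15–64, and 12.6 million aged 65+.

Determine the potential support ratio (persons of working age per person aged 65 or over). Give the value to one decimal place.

Potential support ratio = 84.3 / 12.6 = 6.7

Potential support ratio: 6.7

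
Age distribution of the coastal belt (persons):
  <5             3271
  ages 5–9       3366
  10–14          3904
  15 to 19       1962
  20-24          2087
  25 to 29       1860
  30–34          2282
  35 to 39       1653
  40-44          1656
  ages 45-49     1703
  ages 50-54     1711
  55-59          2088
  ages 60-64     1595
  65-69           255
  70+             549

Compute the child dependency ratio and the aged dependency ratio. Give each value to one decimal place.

0–14: 3271 + 3366 + 3904 = 10541
15–64: 1962 + 2087 + 1860 + 2282 + 1653 + 1656 + 1703 + 1711 + 2088 + 1595 = 18597
65+: 255 + 549 = 804
Youth dependency ratio = 10541 / 18597 × 100 = 56.7
Old-age dependency ratio = 804 / 18597 × 100 = 4.3

Youth dependency ratio: 56.7
Old-age dependency ratio: 4.3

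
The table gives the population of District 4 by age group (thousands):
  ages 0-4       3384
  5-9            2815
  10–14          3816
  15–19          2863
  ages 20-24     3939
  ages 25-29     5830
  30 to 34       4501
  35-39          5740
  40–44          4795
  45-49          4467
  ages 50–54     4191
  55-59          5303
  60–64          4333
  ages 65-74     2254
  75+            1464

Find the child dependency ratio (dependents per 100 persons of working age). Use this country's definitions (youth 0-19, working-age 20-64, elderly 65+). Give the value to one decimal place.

0–19: 3384 + 2815 + 3816 + 2863 = 12878
20–64: 3939 + 5830 + 4501 + 5740 + 4795 + 4467 + 4191 + 5303 + 4333 = 43099
65+: 2254 + 1464 = 3718
Youth dependency ratio = 12878 / 43099 × 100 = 29.9

Youth dependency ratio: 29.9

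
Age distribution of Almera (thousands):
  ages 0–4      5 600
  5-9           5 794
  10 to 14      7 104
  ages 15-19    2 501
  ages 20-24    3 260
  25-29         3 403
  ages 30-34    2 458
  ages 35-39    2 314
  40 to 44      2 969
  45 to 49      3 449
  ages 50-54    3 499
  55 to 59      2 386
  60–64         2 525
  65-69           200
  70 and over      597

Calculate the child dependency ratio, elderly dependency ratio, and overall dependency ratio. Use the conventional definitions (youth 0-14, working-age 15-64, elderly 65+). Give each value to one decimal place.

0–14: 5 600 + 5 794 + 7 104 = 18 498
15–64: 2 501 + 3 260 + 3 403 + 2 458 + 2 314 + 2 969 + 3 449 + 3 499 + 2 386 + 2 525 = 28 764
65+: 200 + 597 = 797
Youth dependency ratio = 18 498 / 28 764 × 100 = 64.3
Old-age dependency ratio = 797 / 28 764 × 100 = 2.8
Total dependency ratio = (18 498 + 797) / 28 764 × 100 = 19 295 / 28 764 × 100 = 67.1

Youth dependency ratio: 64.3
Old-age dependency ratio: 2.8
Total dependency ratio: 67.1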